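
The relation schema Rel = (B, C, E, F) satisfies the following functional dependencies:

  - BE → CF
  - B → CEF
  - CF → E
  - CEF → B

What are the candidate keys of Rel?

{B}, {C, F}

{B}⁺: B→CEF adds C, E, F → {B, C, E, F}.
{C, F}⁺: CF→E adds E; CEF→B adds B → {B, C, E, F}.
Any other superkey contains one of these as a subset, so there are no further candidate keys.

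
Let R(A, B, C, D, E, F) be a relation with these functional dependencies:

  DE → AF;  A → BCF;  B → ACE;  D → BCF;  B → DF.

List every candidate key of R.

{A}⁺: A→BCF adds B, C, F; B→ACE adds E; B→DF adds D → {A, B, C, D, E, F}.
{B}⁺: B→ACE adds A, C, E; B→DF adds D, F → {A, B, C, D, E, F}.
{D}⁺: D→BCF adds B, C, F; B→ACE adds A, E → {A, B, C, D, E, F}.
Any other superkey contains one of these as a subset, so there are no further candidate keys.

{A}, {B}, {D}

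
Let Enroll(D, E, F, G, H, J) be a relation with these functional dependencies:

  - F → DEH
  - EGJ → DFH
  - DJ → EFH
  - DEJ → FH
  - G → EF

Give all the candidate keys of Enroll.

Attributes G, J never appear on any right-hand side, so every candidate key must contain {G, J}.
{G, J}⁺ = {D, E, F, G, H, J}, which is all of the schema, so {G, J} is the only candidate key.

{G, J}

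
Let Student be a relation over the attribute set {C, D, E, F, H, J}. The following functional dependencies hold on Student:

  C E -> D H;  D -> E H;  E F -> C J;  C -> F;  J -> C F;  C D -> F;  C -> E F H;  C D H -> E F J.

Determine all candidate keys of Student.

{C}⁺: C→F adds F; C→EFH adds E, H; CE→DH adds D; EF→CJ adds J → {C, D, E, F, H, J}.
{J}⁺: J→CF adds C, F; C→EFH adds E, H; CE→DH adds D → {C, D, E, F, H, J}.
{D, F}⁺: D→EH adds E, H; EF→CJ adds C, J → {C, D, E, F, H, J}. Minimal: {F}⁺ = {F}; {D}⁺ = {D, E, H} — none reach the full schema.
{E, F}⁺: EF→CJ adds C, J; C→EFH adds H; CE→DH adds D → {C, D, E, F, H, J}. Minimal: {F}⁺ = {F}; {E}⁺ = {E} — none reach the full schema.
Any other superkey contains one of these as a subset, so there are no further candidate keys.

(C), (J), (D, F), (E, F)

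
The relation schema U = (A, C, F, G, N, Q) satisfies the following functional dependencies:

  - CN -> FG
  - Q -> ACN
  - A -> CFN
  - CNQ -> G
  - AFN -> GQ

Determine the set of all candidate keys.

{A}⁺: A→CFN adds C, F, N; AFN→GQ adds G, Q → {A, C, F, G, N, Q}.
{Q}⁺: Q→ACN adds A, C, N; A→CFN adds F; CNQ→G adds G → {A, C, F, G, N, Q}.
Any other superkey contains one of these as a subset, so there are no further candidate keys.

A, Q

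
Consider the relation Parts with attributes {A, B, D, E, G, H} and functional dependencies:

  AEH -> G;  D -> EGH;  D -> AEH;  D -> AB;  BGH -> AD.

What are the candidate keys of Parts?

{D}, {B, G, H}, {A, B, E, H}

{D}⁺: D→EGH adds E, G, H; D→AEH adds A; D→AB adds B → {A, B, D, E, G, H}.
{B, G, H}⁺: BGH→AD adds A, D; D→EGH adds E → {A, B, D, E, G, H}. Minimal: {G, H}⁺ = {G, H}; {B, H}⁺ = {B, H}; {B, G}⁺ = {B, G} — none reach the full schema.
{A, B, E, H}⁺: AEH→G adds G; BGH→AD adds D → {A, B, D, E, G, H}. Minimal: {B, E, H}⁺ = {B, E, H}; {A, E, H}⁺ = {A, E, G, H}; {A, B, H}⁺ = {A, B, H}; … — none reach the full schema.
Any other superkey contains one of these as a subset, so there are no further candidate keys.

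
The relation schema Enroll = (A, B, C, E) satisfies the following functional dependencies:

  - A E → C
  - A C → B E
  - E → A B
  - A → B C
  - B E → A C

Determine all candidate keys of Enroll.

(A); (E)

{A}⁺: A→BC adds B, C; AC→BE adds E → {A, B, C, E}.
{E}⁺: E→AB adds A, B; A→BC adds C → {A, B, C, E}.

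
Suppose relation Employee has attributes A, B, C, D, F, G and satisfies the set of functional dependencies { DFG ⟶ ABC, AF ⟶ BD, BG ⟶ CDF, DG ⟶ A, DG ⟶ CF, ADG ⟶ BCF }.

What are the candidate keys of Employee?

Attribute G never appears on the right-hand side of any dependency, so G must belong to every candidate key.
{G}⁺ = {G}, which is not all of the schema, so we must add further attributes.
{B, G}⁺: BG→CDF adds C, D, F; DG→A adds A → {A, B, C, D, F, G}. Minimal: {G}⁺ = {G}; {B}⁺ = {B} — none reach the full schema.
{D, G}⁺: DG→A adds A; DG→CF adds C, F; ADG→BCF adds B → {A, B, C, D, F, G}. Minimal: {G}⁺ = {G}; {D}⁺ = {D} — none reach the full schema.
{A, F, G}⁺: AF→BD adds B, D; BG→CDF adds C → {A, B, C, D, F, G}. Minimal: {F, G}⁺ = {F, G}; {A, G}⁺ = {A, G}; {A, F}⁺ = {A, B, D, F} — none reach the full schema.
Any other superkey contains one of these as a subset, so there are no further candidate keys.

{B, G}; {D, G}; {A, F, G}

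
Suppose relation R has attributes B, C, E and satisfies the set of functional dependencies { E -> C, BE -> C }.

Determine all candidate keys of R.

Attributes B, E never appear on any right-hand side, so every candidate key must contain {B, E}.
{B, E}⁺ = {B, C, E}, which is all of the schema, so {B, E} is the only candidate key.

(B, E)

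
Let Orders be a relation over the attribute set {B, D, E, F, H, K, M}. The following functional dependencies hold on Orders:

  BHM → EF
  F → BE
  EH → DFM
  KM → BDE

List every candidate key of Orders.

Attributes H, K never appear on any right-hand side, so every candidate key must contain {H, K}.
{H, K}⁺ = {H, K}, which is not all of the schema, so we must add further attributes.
{E, H, K}⁺: EH→DFM adds D, F, M; KM→BDE adds B → {B, D, E, F, H, K, M}. Minimal: {H, K}⁺ = {H, K}; {E, K}⁺ = {E, K}; {E, H}⁺ = {B, D, E, F, H, M} — none reach the full schema.
{F, H, K}⁺: F→BE adds B, E; EH→DFM adds D, M → {B, D, E, F, H, K, M}. Minimal: {H, K}⁺ = {H, K}; {F, K}⁺ = {B, E, F, K}; {F, H}⁺ = {B, D, E, F, H, M} — none reach the full schema.
{H, K, M}⁺: KM→BDE adds B, D, E; BHM→EF adds F → {B, D, E, F, H, K, M}. Minimal: {K, M}⁺ = {B, D, E, K, M}; {H, M}⁺ = {H, M}; {H, K}⁺ = {H, K} — none reach the full schema.
Any other superkey contains one of these as a subset, so there are no further candidate keys.

{E, H, K}; {F, H, K}; {H, K, M}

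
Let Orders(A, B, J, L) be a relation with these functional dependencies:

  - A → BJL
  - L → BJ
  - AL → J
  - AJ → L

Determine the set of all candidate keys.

{A}

Attribute A never appears on the right-hand side of any dependency, so A must belong to every candidate key.
{A}⁺ = {A, B, J, L}, which is all of the schema, so {A} is the only candidate key.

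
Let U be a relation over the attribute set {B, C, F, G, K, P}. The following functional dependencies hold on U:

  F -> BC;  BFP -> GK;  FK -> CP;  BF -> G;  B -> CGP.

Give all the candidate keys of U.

{F}⁺: F→BC adds B, C; BF→G adds G; B→CGP adds P; BFP→GK adds K → {B, C, F, G, K, P}.

{F}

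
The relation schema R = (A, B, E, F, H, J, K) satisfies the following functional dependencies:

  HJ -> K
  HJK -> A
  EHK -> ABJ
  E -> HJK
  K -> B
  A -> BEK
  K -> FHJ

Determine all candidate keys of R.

A, E, K, HJ

{A}⁺: A→BEK adds B, E, K; K→FHJ adds F, H, J → {A, B, E, F, H, J, K}.
{E}⁺: E→HJK adds H, J, K; K→B adds B; K→FHJ adds F; HJK→A adds A → {A, B, E, F, H, J, K}.
{K}⁺: K→B adds B; K→FHJ adds F, H, J; HJK→A adds A; A→BEK adds E → {A, B, E, F, H, J, K}.
{H, J}⁺: HJ→K adds K; HJK→A adds A; K→B adds B; A→BEK adds E; K→FHJ adds F → {A, B, E, F, H, J, K}.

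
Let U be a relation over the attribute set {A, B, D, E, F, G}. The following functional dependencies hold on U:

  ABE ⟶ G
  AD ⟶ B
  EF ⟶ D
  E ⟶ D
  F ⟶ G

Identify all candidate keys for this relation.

Attributes A, E, F never appear on any right-hand side, so every candidate key must contain {A, E, F}.
{A, E, F}⁺ = {A, B, D, E, F, G}, which is all of the schema, so {A, E, F} is the only candidate key.

(A, E, F)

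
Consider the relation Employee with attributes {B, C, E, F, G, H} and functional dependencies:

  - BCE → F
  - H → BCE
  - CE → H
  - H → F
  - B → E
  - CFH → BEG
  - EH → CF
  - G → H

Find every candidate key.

G, H, BC, CE

{G}⁺: G→H adds H; H→BCE adds B, C, E; H→F adds F → {B, C, E, F, G, H}.
{H}⁺: H→BCE adds B, C, E; H→F adds F; CFH→BEG adds G → {B, C, E, F, G, H}.
{B, C}⁺: B→E adds E; BCE→F adds F; CE→H adds H; CFH→BEG adds G → {B, C, E, F, G, H}.
{C, E}⁺: CE→H adds H; H→F adds F; CFH→BEG adds B, G → {B, C, E, F, G, H}.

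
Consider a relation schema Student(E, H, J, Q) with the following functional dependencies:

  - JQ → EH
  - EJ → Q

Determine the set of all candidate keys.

{E, J}, {J, Q}

Attribute J never appears on the right-hand side of any dependency, so J must belong to every candidate key.
{J}⁺ = {J}, which is not all of the schema, so we must add further attributes.
{E, J}⁺: EJ→Q adds Q; JQ→EH adds H → {E, H, J, Q}. Minimal: {J}⁺ = {J}; {E}⁺ = {E} — none reach the full schema.
{J, Q}⁺: JQ→EH adds E, H → {E, H, J, Q}. Minimal: {Q}⁺ = {Q}; {J}⁺ = {J} — none reach the full schema.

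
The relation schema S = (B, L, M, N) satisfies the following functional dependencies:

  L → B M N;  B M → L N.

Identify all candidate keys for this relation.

{L}⁺: L→BMN adds B, M, N → {B, L, M, N}.
{B, M}⁺: BM→LN adds L, N → {B, L, M, N}. Minimal: {M}⁺ = {M}; {B}⁺ = {B} — none reach the full schema.
Any other superkey contains one of these as a subset, so there are no further candidate keys.

{L}; {B, M}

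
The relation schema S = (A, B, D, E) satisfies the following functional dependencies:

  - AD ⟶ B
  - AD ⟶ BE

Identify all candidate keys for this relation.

Attributes A, D never appear on any right-hand side, so every candidate key must contain {A, D}.
{A, D}⁺ = {A, B, D, E}, which is all of the schema, so {A, D} is the only candidate key.

{A, D}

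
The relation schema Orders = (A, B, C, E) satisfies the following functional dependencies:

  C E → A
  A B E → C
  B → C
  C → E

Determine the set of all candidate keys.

Attribute B never appears on the right-hand side of any dependency, so B must belong to every candidate key.
{B}⁺ = {A, B, C, E}, which is all of the schema, so {B} is the only candidate key.

B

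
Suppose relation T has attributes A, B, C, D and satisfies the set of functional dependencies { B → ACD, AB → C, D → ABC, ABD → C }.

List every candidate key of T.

{B}, {D}

{B}⁺: B→ACD adds A, C, D → {A, B, C, D}.
{D}⁺: D→ABC adds A, B, C → {A, B, C, D}.
Any other superkey contains one of these as a subset, so there are no further candidate keys.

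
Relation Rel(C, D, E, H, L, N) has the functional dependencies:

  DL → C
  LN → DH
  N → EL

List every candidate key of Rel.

{N}

{N}⁺: N→EL adds E, L; LN→DH adds D, H; DL→C adds C → {C, D, E, H, L, N}.
No other minimal superkey exists.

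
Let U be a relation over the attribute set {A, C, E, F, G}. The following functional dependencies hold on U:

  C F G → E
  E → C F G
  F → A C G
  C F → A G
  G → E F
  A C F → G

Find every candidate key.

E, F, G

{E}⁺: E→CFG adds C, F, G; F→ACG adds A → {A, C, E, F, G}.
{F}⁺: F→ACG adds A, C, G; G→EF adds E → {A, C, E, F, G}.
{G}⁺: G→EF adds E, F; E→CFG adds C; F→ACG adds A → {A, C, E, F, G}.
Any other superkey contains one of these as a subset, so there are no further candidate keys.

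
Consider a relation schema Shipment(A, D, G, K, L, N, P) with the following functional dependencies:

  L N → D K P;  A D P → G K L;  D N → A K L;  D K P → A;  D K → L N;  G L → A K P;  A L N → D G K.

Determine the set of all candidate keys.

{D, K}⁺: DK→LN adds L, N; LN→DKP adds P; DN→AKL adds A; ALN→DGK adds G → {A, D, G, K, L, N, P}.
{D, N}⁺: DN→AKL adds A, K, L; ALN→DGK adds G; LN→DKP adds P → {A, D, G, K, L, N, P}.
{L, N}⁺: LN→DKP adds D, K, P; DN→AKL adds A; ALN→DGK adds G → {A, D, G, K, L, N, P}.
{A, D, P}⁺: ADP→GKL adds G, K, L; DK→LN adds N → {A, D, G, K, L, N, P}.
{D, G, L}⁺: GL→AKP adds A, K, P; DK→LN adds N → {A, D, G, K, L, N, P}.
Any other superkey contains one of these as a subset, so there are no further candidate keys.

(D, K); (D, N); (L, N); (A, D, P); (D, G, L)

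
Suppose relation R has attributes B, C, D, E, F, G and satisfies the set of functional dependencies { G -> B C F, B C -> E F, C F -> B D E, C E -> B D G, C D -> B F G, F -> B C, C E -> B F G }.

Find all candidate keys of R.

{F}⁺: F→BC adds B, C; BC→EF adds E; CF→BDE adds D; CE→BDG adds G → {B, C, D, E, F, G}.
{G}⁺: G→BCF adds B, C, F; BC→EF adds E; CF→BDE adds D → {B, C, D, E, F, G}.
{B, C}⁺: BC→EF adds E, F; CF→BDE adds D; CE→BDG adds G → {B, C, D, E, F, G}.
{C, D}⁺: CD→BFG adds B, F, G; BC→EF adds E → {B, C, D, E, F, G}.
{C, E}⁺: CE→BDG adds B, D, G; CD→BFG adds F → {B, C, D, E, F, G}.

{F}; {G}; {B, C}; {C, D}; {C, E}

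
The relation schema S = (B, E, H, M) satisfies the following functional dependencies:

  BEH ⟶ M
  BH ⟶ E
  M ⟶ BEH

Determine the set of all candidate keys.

M, BH

{M}⁺: M→BEH adds B, E, H → {B, E, H, M}.
{B, H}⁺: BH→E adds E; BEH→M adds M → {B, E, H, M}. Minimal: {H}⁺ = {H}; {B}⁺ = {B} — none reach the full schema.
Any other superkey contains one of these as a subset, so there are no further candidate keys.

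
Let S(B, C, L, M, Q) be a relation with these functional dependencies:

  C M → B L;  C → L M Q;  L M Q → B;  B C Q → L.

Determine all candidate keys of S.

Attribute C never appears on the right-hand side of any dependency, so C must belong to every candidate key.
{C}⁺ = {B, C, L, M, Q}, which is all of the schema, so {C} is the only candidate key.

{C}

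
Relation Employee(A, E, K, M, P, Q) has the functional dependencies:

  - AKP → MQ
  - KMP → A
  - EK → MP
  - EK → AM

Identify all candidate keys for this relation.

Attributes E, K never appear on any right-hand side, so every candidate key must contain {E, K}.
{E, K}⁺ = {A, E, K, M, P, Q}, which is all of the schema, so {E, K} is the only candidate key.

{E, K}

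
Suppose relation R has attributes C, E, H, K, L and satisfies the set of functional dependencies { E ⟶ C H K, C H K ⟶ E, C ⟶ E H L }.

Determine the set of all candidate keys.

(C), (E)

{C}⁺: C→EHL adds E, H, L; E→CHK adds K → {C, E, H, K, L}.
{E}⁺: E→CHK adds C, H, K; C→EHL adds L → {C, E, H, K, L}.
Any other superkey contains one of these as a subset, so there are no further candidate keys.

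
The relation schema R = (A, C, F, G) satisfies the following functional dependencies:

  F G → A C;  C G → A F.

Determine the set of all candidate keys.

Attribute G never appears on the right-hand side of any dependency, so G must belong to every candidate key.
{G}⁺ = {G}, which is not all of the schema, so we must add further attributes.
{C, G}⁺: CG→AF adds A, F → {A, C, F, G}. Minimal: {G}⁺ = {G}; {C}⁺ = {C} — none reach the full schema.
{F, G}⁺: FG→AC adds A, C → {A, C, F, G}. Minimal: {G}⁺ = {G}; {F}⁺ = {F} — none reach the full schema.

CG, FG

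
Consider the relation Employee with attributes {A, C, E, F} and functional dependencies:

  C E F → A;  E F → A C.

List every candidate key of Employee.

{E, F}

{E, F}⁺: EF→AC adds A, C → {A, C, E, F}. Minimal: {F}⁺ = {F}; {E}⁺ = {E} — none reach the full schema.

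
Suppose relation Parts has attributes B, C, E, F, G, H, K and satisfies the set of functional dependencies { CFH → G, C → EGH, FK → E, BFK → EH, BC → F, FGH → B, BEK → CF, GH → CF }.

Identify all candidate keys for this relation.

(C, K); (B, E, K); (B, F, K); (G, H, K)

{C, K}⁺: C→EGH adds E, G, H; GH→CF adds F; FGH→B adds B → {B, C, E, F, G, H, K}. Minimal: {K}⁺ = {K}; {C}⁺ = {B, C, E, F, G, H} — none reach the full schema.
{B, E, K}⁺: BEK→CF adds C, F; C→EGH adds G, H → {B, C, E, F, G, H, K}. Minimal: {E, K}⁺ = {E, K}; {B, K}⁺ = {B, K}; {B, E}⁺ = {B, E} — none reach the full schema.
{B, F, K}⁺: FK→E adds E; BFK→EH adds H; BEK→CF adds C; CFH→G adds G → {B, C, E, F, G, H, K}. Minimal: {F, K}⁺ = {E, F, K}; {B, K}⁺ = {B, K}; {B, F}⁺ = {B, F} — none reach the full schema.
{G, H, K}⁺: GH→CF adds C, F; C→EGH adds E; FGH→B adds B → {B, C, E, F, G, H, K}. Minimal: {H, K}⁺ = {H, K}; {G, K}⁺ = {G, K}; {G, H}⁺ = {B, C, E, F, G, H} — none reach the full schema.
Any other superkey contains one of these as a subset, so there are no further candidate keys.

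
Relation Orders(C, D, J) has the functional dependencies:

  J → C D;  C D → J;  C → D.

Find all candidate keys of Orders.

{C}, {J}

{C}⁺: C→D adds D; CD→J adds J → {C, D, J}.
{J}⁺: J→CD adds C, D → {C, D, J}.
Any other superkey contains one of these as a subset, so there are no further candidate keys.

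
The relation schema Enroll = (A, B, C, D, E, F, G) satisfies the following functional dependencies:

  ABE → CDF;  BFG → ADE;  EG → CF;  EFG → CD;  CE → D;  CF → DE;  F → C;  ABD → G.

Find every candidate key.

Attribute B never appears on the right-hand side of any dependency, so B must belong to every candidate key.
{B}⁺ = {B}, which is not all of the schema, so we must add further attributes.
{A, B, E}⁺: ABE→CDF adds C, D, F; ABD→G adds G → {A, B, C, D, E, F, G}. Minimal: {B, E}⁺ = {B, E}; {A, E}⁺ = {A, E}; {A, B}⁺ = {A, B} — none reach the full schema.
{A, B, F}⁺: F→C adds C; CF→DE adds D, E; ABD→G adds G → {A, B, C, D, E, F, G}. Minimal: {B, F}⁺ = {B, C, D, E, F}; {A, F}⁺ = {A, C, D, E, F}; {A, B}⁺ = {A, B} — none reach the full schema.
{B, E, G}⁺: EG→CF adds C, F; EFG→CD adds D; BFG→ADE adds A → {A, B, C, D, E, F, G}. Minimal: {E, G}⁺ = {C, D, E, F, G}; {B, G}⁺ = {B, G}; {B, E}⁺ = {B, E} — none reach the full schema.
{B, F, G}⁺: BFG→ADE adds A, D, E; EG→CF adds C → {A, B, C, D, E, F, G}. Minimal: {F, G}⁺ = {C, D, E, F, G}; {B, G}⁺ = {B, G}; {B, F}⁺ = {B, C, D, E, F} — none reach the full schema.

{A, B, E}, {A, B, F}, {B, E, G}, {B, F, G}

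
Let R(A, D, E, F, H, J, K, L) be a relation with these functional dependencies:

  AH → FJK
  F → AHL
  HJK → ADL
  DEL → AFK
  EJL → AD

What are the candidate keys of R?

{E, F}, {A, E, H}, {D, E, L}, {E, J, L}, {E, H, J, K}

Attribute E never appears on the right-hand side of any dependency, so E must belong to every candidate key.
{E}⁺ = {E}, which is not all of the schema, so we must add further attributes.
{E, F}⁺: F→AHL adds A, H, L; AH→FJK adds J, K; HJK→ADL adds D → {A, D, E, F, H, J, K, L}.
{A, E, H}⁺: AH→FJK adds F, J, K; F→AHL adds L; HJK→ADL adds D → {A, D, E, F, H, J, K, L}.
{D, E, L}⁺: DEL→AFK adds A, F, K; F→AHL adds H; AH→FJK adds J → {A, D, E, F, H, J, K, L}.
{E, J, L}⁺: EJL→AD adds A, D; DEL→AFK adds F, K; F→AHL adds H → {A, D, E, F, H, J, K, L}.
{E, H, J, K}⁺: HJK→ADL adds A, D, L; DEL→AFK adds F → {A, D, E, F, H, J, K, L}.
Any other superkey contains one of these as a subset, so there are no further candidate keys.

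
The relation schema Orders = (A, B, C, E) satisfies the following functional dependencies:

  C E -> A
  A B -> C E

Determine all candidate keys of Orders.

Attribute B never appears on the right-hand side of any dependency, so B must belong to every candidate key.
{B}⁺ = {B}, which is not all of the schema, so we must add further attributes.
{A, B}⁺: AB→CE adds C, E → {A, B, C, E}. Minimal: {B}⁺ = {B}; {A}⁺ = {A} — none reach the full schema.
{B, C, E}⁺: CE→A adds A → {A, B, C, E}. Minimal: {C, E}⁺ = {A, C, E}; {B, E}⁺ = {B, E}; {B, C}⁺ = {B, C} — none reach the full schema.
Any other superkey contains one of these as a subset, so there are no further candidate keys.

AB, BCE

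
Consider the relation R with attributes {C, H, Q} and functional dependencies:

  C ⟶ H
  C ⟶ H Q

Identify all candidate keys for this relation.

(C)

Attribute C never appears on the right-hand side of any dependency, so C must belong to every candidate key.
{C}⁺ = {C, H, Q}, which is all of the schema, so {C} is the only candidate key.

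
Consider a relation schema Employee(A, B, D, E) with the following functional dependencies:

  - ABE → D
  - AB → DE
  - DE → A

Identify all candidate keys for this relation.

(A, B); (B, D, E)

Attribute B never appears on the right-hand side of any dependency, so B must belong to every candidate key.
{B}⁺ = {B}, which is not all of the schema, so we must add further attributes.
{A, B}⁺: AB→DE adds D, E → {A, B, D, E}. Minimal: {B}⁺ = {B}; {A}⁺ = {A} — none reach the full schema.
{B, D, E}⁺: DE→A adds A → {A, B, D, E}. Minimal: {D, E}⁺ = {A, D, E}; {B, E}⁺ = {B, E}; {B, D}⁺ = {B, D} — none reach the full schema.
Any other superkey contains one of these as a subset, so there are no further candidate keys.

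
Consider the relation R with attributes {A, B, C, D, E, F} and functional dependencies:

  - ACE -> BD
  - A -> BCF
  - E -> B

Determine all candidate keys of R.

AE

Attributes A, E never appear on any right-hand side, so every candidate key must contain {A, E}.
{A, E}⁺ = {A, B, C, D, E, F}, which is all of the schema, so {A, E} is the only candidate key.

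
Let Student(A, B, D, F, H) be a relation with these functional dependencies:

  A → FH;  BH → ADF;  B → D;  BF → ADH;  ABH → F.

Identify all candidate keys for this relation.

{A, B}⁺: A→FH adds F, H; BH→ADF adds D → {A, B, D, F, H}. Minimal: {B}⁺ = {B, D}; {A}⁺ = {A, F, H} — none reach the full schema.
{B, F}⁺: B→D adds D; BF→ADH adds A, H → {A, B, D, F, H}. Minimal: {F}⁺ = {F}; {B}⁺ = {B, D} — none reach the full schema.
{B, H}⁺: BH→ADF adds A, D, F → {A, B, D, F, H}. Minimal: {H}⁺ = {H}; {B}⁺ = {B, D} — none reach the full schema.

AB, BF, BH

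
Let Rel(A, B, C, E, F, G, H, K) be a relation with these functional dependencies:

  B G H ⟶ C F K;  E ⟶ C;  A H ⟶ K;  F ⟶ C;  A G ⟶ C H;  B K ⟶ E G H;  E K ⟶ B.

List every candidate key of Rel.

Attribute A never appears on the right-hand side of any dependency, so A must belong to every candidate key.
{A}⁺ = {A}, which is not all of the schema, so we must add further attributes.
{A, B, G}⁺: AG→CH adds C, H; BGH→CFK adds F, K; BK→EGH adds E → {A, B, C, E, F, G, H, K}. Minimal: {B, G}⁺ = {B, G}; {A, G}⁺ = {A, C, G, H, K}; {A, B}⁺ = {A, B} — none reach the full schema.
{A, B, H}⁺: AH→K adds K; BK→EGH adds E, G; BGH→CFK adds C, F → {A, B, C, E, F, G, H, K}. Minimal: {B, H}⁺ = {B, H}; {A, H}⁺ = {A, H, K}; {A, B}⁺ = {A, B} — none reach the full schema.
{A, B, K}⁺: BK→EGH adds E, G, H; BGH→CFK adds C, F → {A, B, C, E, F, G, H, K}. Minimal: {B, K}⁺ = {B, C, E, F, G, H, K}; {A, K}⁺ = {A, K}; {A, B}⁺ = {A, B} — none reach the full schema.
{A, E, G}⁺: E→C adds C; AG→CH adds H; AH→K adds K; EK→B adds B; BGH→CFK adds F → {A, B, C, E, F, G, H, K}. Minimal: {E, G}⁺ = {C, E, G}; {A, G}⁺ = {A, C, G, H, K}; {A, E}⁺ = {A, C, E} — none reach the full schema.
{A, E, H}⁺: E→C adds C; AH→K adds K; EK→B adds B; BK→EGH adds G; BGH→CFK adds F → {A, B, C, E, F, G, H, K}. Minimal: {E, H}⁺ = {C, E, H}; {A, H}⁺ = {A, H, K}; {A, E}⁺ = {A, C, E} — none reach the full schema.
{A, E, K}⁺: E→C adds C; EK→B adds B; BK→EGH adds G, H; BGH→CFK adds F → {A, B, C, E, F, G, H, K}. Minimal: {E, K}⁺ = {B, C, E, F, G, H, K}; {A, K}⁺ = {A, K}; {A, E}⁺ = {A, C, E} — none reach the full schema.

ABG; ABH; ABK; AEG; AEH; AEK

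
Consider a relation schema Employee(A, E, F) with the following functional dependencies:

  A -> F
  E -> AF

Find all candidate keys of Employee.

{E}

Attribute E never appears on the right-hand side of any dependency, so E must belong to every candidate key.
{E}⁺ = {A, E, F}, which is all of the schema, so {E} is the only candidate key.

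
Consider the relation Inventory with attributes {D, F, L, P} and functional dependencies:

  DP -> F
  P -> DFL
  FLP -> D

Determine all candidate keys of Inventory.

{P}

Attribute P never appears on the right-hand side of any dependency, so P must belong to every candidate key.
{P}⁺ = {D, F, L, P}, which is all of the schema, so {P} is the only candidate key.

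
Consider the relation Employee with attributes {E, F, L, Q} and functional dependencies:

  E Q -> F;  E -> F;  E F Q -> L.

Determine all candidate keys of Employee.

{E, Q}

Attributes E, Q never appear on any right-hand side, so every candidate key must contain {E, Q}.
{E, Q}⁺ = {E, F, L, Q}, which is all of the schema, so {E, Q} is the only candidate key.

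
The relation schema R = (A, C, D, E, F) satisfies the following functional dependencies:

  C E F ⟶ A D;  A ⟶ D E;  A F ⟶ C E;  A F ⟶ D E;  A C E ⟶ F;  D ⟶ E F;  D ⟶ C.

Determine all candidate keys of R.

A, D, CEF

{A}⁺: A→DE adds D, E; D→EF adds F; D→C adds C → {A, C, D, E, F}.
{D}⁺: D→EF adds E, F; D→C adds C; CEF→AD adds A → {A, C, D, E, F}.
{C, E, F}⁺: CEF→AD adds A, D → {A, C, D, E, F}.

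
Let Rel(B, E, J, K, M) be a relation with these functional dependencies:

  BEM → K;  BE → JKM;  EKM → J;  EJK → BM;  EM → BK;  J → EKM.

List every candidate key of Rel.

{J}, {B, E}, {E, M}

{J}⁺: J→EKM adds E, K, M; EJK→BM adds B → {B, E, J, K, M}.
{B, E}⁺: BE→JKM adds J, K, M → {B, E, J, K, M}.
{E, M}⁺: EM→BK adds B, K; BE→JKM adds J → {B, E, J, K, M}.
Any other superkey contains one of these as a subset, so there are no further candidate keys.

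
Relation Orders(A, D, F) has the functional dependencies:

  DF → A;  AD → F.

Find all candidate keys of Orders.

Attribute D never appears on the right-hand side of any dependency, so D must belong to every candidate key.
{D}⁺ = {D}, which is not all of the schema, so we must add further attributes.
{A, D}⁺: AD→F adds F → {A, D, F}. Minimal: {D}⁺ = {D}; {A}⁺ = {A} — none reach the full schema.
{D, F}⁺: DF→A adds A → {A, D, F}. Minimal: {F}⁺ = {F}; {D}⁺ = {D} — none reach the full schema.

{A, D}; {D, F}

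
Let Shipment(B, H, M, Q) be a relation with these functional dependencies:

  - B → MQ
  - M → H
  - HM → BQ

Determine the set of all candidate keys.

{B}⁺: B→MQ adds M, Q; M→H adds H → {B, H, M, Q}.
{M}⁺: M→H adds H; HM→BQ adds B, Q → {B, H, M, Q}.

{B}, {M}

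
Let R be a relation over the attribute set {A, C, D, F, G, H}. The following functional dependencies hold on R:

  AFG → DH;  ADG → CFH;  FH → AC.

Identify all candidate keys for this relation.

ADG; AFG; FGH

{A, D, G}⁺: ADG→CFH adds C, F, H → {A, C, D, F, G, H}. Minimal: {D, G}⁺ = {D, G}; {A, G}⁺ = {A, G}; {A, D}⁺ = {A, D} — none reach the full schema.
{A, F, G}⁺: AFG→DH adds D, H; ADG→CFH adds C → {A, C, D, F, G, H}. Minimal: {F, G}⁺ = {F, G}; {A, G}⁺ = {A, G}; {A, F}⁺ = {A, F} — none reach the full schema.
{F, G, H}⁺: FH→AC adds A, C; AFG→DH adds D → {A, C, D, F, G, H}. Minimal: {G, H}⁺ = {G, H}; {F, H}⁺ = {A, C, F, H}; {F, G}⁺ = {F, G} — none reach the full schema.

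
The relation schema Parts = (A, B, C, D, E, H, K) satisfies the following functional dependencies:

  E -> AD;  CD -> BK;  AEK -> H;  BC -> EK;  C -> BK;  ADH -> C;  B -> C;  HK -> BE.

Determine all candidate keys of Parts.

(B); (C); (E, H); (E, K); (H, K); (A, D, H)

{B}⁺: B→C adds C; BC→EK adds E, K; E→AD adds A, D; AEK→H adds H → {A, B, C, D, E, H, K}.
{C}⁺: C→BK adds B, K; BC→EK adds E; E→AD adds A, D; AEK→H adds H → {A, B, C, D, E, H, K}.
{E, H}⁺: E→AD adds A, D; ADH→C adds C; CD→BK adds B, K → {A, B, C, D, E, H, K}. Minimal: {H}⁺ = {H}; {E}⁺ = {A, D, E} — none reach the full schema.
{E, K}⁺: E→AD adds A, D; AEK→H adds H; ADH→C adds C; HK→BE adds B → {A, B, C, D, E, H, K}. Minimal: {K}⁺ = {K}; {E}⁺ = {A, D, E} — none reach the full schema.
{H, K}⁺: HK→BE adds B, E; E→AD adds A, D; ADH→C adds C → {A, B, C, D, E, H, K}. Minimal: {K}⁺ = {K}; {H}⁺ = {H} — none reach the full schema.
{A, D, H}⁺: ADH→C adds C; CD→BK adds B, K; BC→EK adds E → {A, B, C, D, E, H, K}. Minimal: {D, H}⁺ = {D, H}; {A, H}⁺ = {A, H}; {A, D}⁺ = {A, D} — none reach the full schema.
Any other superkey contains one of these as a subset, so there are no further candidate keys.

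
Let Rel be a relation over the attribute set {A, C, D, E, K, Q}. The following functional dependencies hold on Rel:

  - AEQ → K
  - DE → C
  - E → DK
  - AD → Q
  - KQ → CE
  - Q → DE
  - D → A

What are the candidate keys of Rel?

D, E, Q

{D}⁺: D→A adds A; AD→Q adds Q; Q→DE adds E; AEQ→K adds K; DE→C adds C → {A, C, D, E, K, Q}.
{E}⁺: E→DK adds D, K; D→A adds A; DE→C adds C; AD→Q adds Q → {A, C, D, E, K, Q}.
{Q}⁺: Q→DE adds D, E; D→A adds A; AEQ→K adds K; DE→C adds C → {A, C, D, E, K, Q}.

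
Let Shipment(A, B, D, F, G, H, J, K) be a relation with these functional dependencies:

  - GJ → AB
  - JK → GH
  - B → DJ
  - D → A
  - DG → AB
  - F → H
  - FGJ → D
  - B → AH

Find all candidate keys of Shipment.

Attributes F, K never appear on any right-hand side, so every candidate key must contain {F, K}.
{F, K}⁺ = {F, H, K}, which is not all of the schema, so we must add further attributes.
{B, F, K}⁺: B→DJ adds D, J; D→A adds A; F→H adds H; JK→GH adds G → {A, B, D, F, G, H, J, K}.
{F, J, K}⁺: JK→GH adds G, H; FGJ→D adds D; GJ→AB adds A, B → {A, B, D, F, G, H, J, K}.
{D, F, G, K}⁺: D→A adds A; DG→AB adds B; F→H adds H; B→DJ adds J → {A, B, D, F, G, H, J, K}.

(B, F, K); (F, J, K); (D, F, G, K)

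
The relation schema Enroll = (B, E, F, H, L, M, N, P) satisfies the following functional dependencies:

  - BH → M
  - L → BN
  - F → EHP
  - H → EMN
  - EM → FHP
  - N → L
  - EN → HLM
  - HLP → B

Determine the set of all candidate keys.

{F}⁺: F→EHP adds E, H, P; H→EMN adds M, N; N→L adds L; HLP→B adds B → {B, E, F, H, L, M, N, P}.
{H}⁺: H→EMN adds E, M, N; EM→FHP adds F, P; N→L adds L; HLP→B adds B → {B, E, F, H, L, M, N, P}.
{E, L}⁺: L→BN adds B, N; EN→HLM adds H, M; EM→FHP adds F, P → {B, E, F, H, L, M, N, P}.
{E, M}⁺: EM→FHP adds F, H, P; H→EMN adds N; N→L adds L; HLP→B adds B → {B, E, F, H, L, M, N, P}.
{E, N}⁺: N→L adds L; EN→HLM adds H, M; L→BN adds B; EM→FHP adds F, P → {B, E, F, H, L, M, N, P}.

F, H, EL, EM, EN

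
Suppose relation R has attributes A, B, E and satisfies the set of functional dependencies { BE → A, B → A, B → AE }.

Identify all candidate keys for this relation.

B

Attribute B never appears on the right-hand side of any dependency, so B must belong to every candidate key.
{B}⁺ = {A, B, E}, which is all of the schema, so {B} is the only candidate key.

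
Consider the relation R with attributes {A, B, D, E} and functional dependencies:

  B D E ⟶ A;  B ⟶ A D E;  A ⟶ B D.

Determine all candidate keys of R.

{A}⁺: A→BD adds B, D; B→ADE adds E → {A, B, D, E}.
{B}⁺: B→ADE adds A, D, E → {A, B, D, E}.

{A}, {B}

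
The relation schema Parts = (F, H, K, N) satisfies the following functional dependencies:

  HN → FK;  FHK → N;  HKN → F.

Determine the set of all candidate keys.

HN; FHK

Attribute H never appears on the right-hand side of any dependency, so H must belong to every candidate key.
{H}⁺ = {H}, which is not all of the schema, so we must add further attributes.
{H, N}⁺: HN→FK adds F, K → {F, H, K, N}. Minimal: {N}⁺ = {N}; {H}⁺ = {H} — none reach the full schema.
{F, H, K}⁺: FHK→N adds N → {F, H, K, N}. Minimal: {H, K}⁺ = {H, K}; {F, K}⁺ = {F, K}; {F, H}⁺ = {F, H} — none reach the full schema.
Any other superkey contains one of these as a subset, so there are no further candidate keys.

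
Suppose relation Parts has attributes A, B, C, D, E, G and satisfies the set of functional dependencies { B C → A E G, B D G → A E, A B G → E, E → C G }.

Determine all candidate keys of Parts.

Attributes B, D never appear on any right-hand side, so every candidate key must contain {B, D}.
{B, D}⁺ = {B, D}, which is not all of the schema, so we must add further attributes.
{B, C, D}⁺: BC→AEG adds A, E, G → {A, B, C, D, E, G}. Minimal: {C, D}⁺ = {C, D}; {B, D}⁺ = {B, D}; {B, C}⁺ = {A, B, C, E, G} — none reach the full schema.
{B, D, E}⁺: E→CG adds C, G; BC→AEG adds A → {A, B, C, D, E, G}. Minimal: {D, E}⁺ = {C, D, E, G}; {B, E}⁺ = {A, B, C, E, G}; {B, D}⁺ = {B, D} — none reach the full schema.
{B, D, G}⁺: BDG→AE adds A, E; E→CG adds C → {A, B, C, D, E, G}. Minimal: {D, G}⁺ = {D, G}; {B, G}⁺ = {B, G}; {B, D}⁺ = {B, D} — none reach the full schema.
Any other superkey contains one of these as a subset, so there are no further candidate keys.

{B, C, D}, {B, D, E}, {B, D, G}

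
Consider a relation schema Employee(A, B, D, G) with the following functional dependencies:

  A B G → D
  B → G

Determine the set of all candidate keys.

Attributes A, B never appear on any right-hand side, so every candidate key must contain {A, B}.
{A, B}⁺ = {A, B, D, G}, which is all of the schema, so {A, B} is the only candidate key.

{A, B}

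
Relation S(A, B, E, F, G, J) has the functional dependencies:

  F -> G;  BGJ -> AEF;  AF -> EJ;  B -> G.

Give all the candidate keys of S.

(B, J), (A, B, F)

Attribute B never appears on the right-hand side of any dependency, so B must belong to every candidate key.
{B}⁺ = {B, G}, which is not all of the schema, so we must add further attributes.
{B, J}⁺: B→G adds G; BGJ→AEF adds A, E, F → {A, B, E, F, G, J}. Minimal: {J}⁺ = {J}; {B}⁺ = {B, G} — none reach the full schema.
{A, B, F}⁺: F→G adds G; AF→EJ adds E, J → {A, B, E, F, G, J}. Minimal: {B, F}⁺ = {B, F, G}; {A, F}⁺ = {A, E, F, G, J}; {A, B}⁺ = {A, B, G} — none reach the full schema.
Any other superkey contains one of these as a subset, so there are no further candidate keys.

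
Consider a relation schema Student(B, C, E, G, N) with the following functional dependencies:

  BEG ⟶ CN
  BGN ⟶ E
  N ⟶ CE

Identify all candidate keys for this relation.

Attributes B, G never appear on any right-hand side, so every candidate key must contain {B, G}.
{B, G}⁺ = {B, G}, which is not all of the schema, so we must add further attributes.
{B, E, G}⁺: BEG→CN adds C, N → {B, C, E, G, N}. Minimal: {E, G}⁺ = {E, G}; {B, G}⁺ = {B, G}; {B, E}⁺ = {B, E} — none reach the full schema.
{B, G, N}⁺: BGN→E adds E; N→CE adds C → {B, C, E, G, N}. Minimal: {G, N}⁺ = {C, E, G, N}; {B, N}⁺ = {B, C, E, N}; {B, G}⁺ = {B, G} — none reach the full schema.
Any other superkey contains one of these as a subset, so there are no further candidate keys.

(B, E, G); (B, G, N)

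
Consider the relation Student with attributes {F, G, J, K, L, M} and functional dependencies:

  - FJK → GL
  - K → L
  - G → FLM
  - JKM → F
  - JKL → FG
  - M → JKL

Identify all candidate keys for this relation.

{G}⁺: G→FLM adds F, L, M; M→JKL adds J, K → {F, G, J, K, L, M}.
{M}⁺: M→JKL adds J, K, L; JKM→F adds F; JKL→FG adds G → {F, G, J, K, L, M}.
{J, K}⁺: K→L adds L; JKL→FG adds F, G; G→FLM adds M → {F, G, J, K, L, M}. Minimal: {K}⁺ = {K, L}; {J}⁺ = {J} — none reach the full schema.
Any other superkey contains one of these as a subset, so there are no further candidate keys.

G, M, JK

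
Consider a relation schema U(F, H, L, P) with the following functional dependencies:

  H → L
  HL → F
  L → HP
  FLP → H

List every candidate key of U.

H, L

{H}⁺: H→L adds L; HL→F adds F; L→HP adds P → {F, H, L, P}.
{L}⁺: L→HP adds H, P; HL→F adds F → {F, H, L, P}.
Any other superkey contains one of these as a subset, so there are no further candidate keys.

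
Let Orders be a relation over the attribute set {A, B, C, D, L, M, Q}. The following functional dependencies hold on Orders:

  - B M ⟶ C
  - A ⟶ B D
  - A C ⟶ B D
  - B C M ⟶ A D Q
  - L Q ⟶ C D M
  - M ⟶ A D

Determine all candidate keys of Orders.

Attribute L never appears on the right-hand side of any dependency, so L must belong to every candidate key.
{L}⁺ = {L}, which is not all of the schema, so we must add further attributes.
{L, M}⁺: M→AD adds A, D; A→BD adds B; BM→C adds C; BCM→ADQ adds Q → {A, B, C, D, L, M, Q}.
{L, Q}⁺: LQ→CDM adds C, D, M; M→AD adds A; A→BD adds B → {A, B, C, D, L, M, Q}.

{L, M}, {L, Q}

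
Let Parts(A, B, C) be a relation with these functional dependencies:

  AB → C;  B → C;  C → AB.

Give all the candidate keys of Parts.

{B}, {C}

{B}⁺: B→C adds C; C→AB adds A → {A, B, C}.
{C}⁺: C→AB adds A, B → {A, B, C}.
Any other superkey contains one of these as a subset, so there are no further candidate keys.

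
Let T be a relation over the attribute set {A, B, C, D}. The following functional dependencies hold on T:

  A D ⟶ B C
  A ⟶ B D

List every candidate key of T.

Attribute A never appears on the right-hand side of any dependency, so A must belong to every candidate key.
{A}⁺ = {A, B, C, D}, which is all of the schema, so {A} is the only candidate key.

{A}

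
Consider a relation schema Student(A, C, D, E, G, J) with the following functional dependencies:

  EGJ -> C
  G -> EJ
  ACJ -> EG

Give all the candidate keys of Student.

Attributes A, D never appear on any right-hand side, so every candidate key must contain {A, D}.
{A, D}⁺ = {A, D}, which is not all of the schema, so we must add further attributes.
{A, D, G}⁺: G→EJ adds E, J; EGJ→C adds C → {A, C, D, E, G, J}. Minimal: {D, G}⁺ = {C, D, E, G, J}; {A, G}⁺ = {A, C, E, G, J}; {A, D}⁺ = {A, D} — none reach the full schema.
{A, C, D, J}⁺: ACJ→EG adds E, G → {A, C, D, E, G, J}. Minimal: {C, D, J}⁺ = {C, D, J}; {A, D, J}⁺ = {A, D, J}; {A, C, J}⁺ = {A, C, E, G, J}; … — none reach the full schema.
Any other superkey contains one of these as a subset, so there are no further candidate keys.

{A, D, G}, {A, C, D, J}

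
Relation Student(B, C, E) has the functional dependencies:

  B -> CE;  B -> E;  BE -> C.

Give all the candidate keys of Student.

{B}

Attribute B never appears on the right-hand side of any dependency, so B must belong to every candidate key.
{B}⁺ = {B, C, E}, which is all of the schema, so {B} is the only candidate key.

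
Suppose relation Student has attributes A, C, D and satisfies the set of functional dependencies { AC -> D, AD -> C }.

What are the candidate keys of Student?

AC, AD

Attribute A never appears on the right-hand side of any dependency, so A must belong to every candidate key.
{A}⁺ = {A}, which is not all of the schema, so we must add further attributes.
{A, C}⁺: AC→D adds D → {A, C, D}. Minimal: {C}⁺ = {C}; {A}⁺ = {A} — none reach the full schema.
{A, D}⁺: AD→C adds C → {A, C, D}. Minimal: {D}⁺ = {D}; {A}⁺ = {A} — none reach the full schema.
Any other superkey contains one of these as a subset, so there are no further candidate keys.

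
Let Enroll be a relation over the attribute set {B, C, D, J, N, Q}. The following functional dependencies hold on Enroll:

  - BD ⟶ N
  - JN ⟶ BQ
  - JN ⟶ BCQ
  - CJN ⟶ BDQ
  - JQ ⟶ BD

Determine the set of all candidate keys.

{J, N}⁺: JN→BQ adds B, Q; JN→BCQ adds C; CJN→BDQ adds D → {B, C, D, J, N, Q}. Minimal: {N}⁺ = {N}; {J}⁺ = {J} — none reach the full schema.
{J, Q}⁺: JQ→BD adds B, D; BD→N adds N; JN→BCQ adds C → {B, C, D, J, N, Q}. Minimal: {Q}⁺ = {Q}; {J}⁺ = {J} — none reach the full schema.
{B, D, J}⁺: BD→N adds N; JN→BQ adds Q; JN→BCQ adds C → {B, C, D, J, N, Q}. Minimal: {D, J}⁺ = {D, J}; {B, J}⁺ = {B, J}; {B, D}⁺ = {B, D, N} — none reach the full schema.

{J, N}, {J, Q}, {B, D, J}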